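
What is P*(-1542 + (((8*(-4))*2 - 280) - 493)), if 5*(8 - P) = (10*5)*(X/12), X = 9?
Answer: -2379/2 ≈ -1189.5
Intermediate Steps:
P = 1/2 (P = 8 - 10*5*9/12/5 = 8 - 10*9*(1/12) = 8 - 10*3/4 = 8 - 1/5*75/2 = 8 - 15/2 = 1/2 ≈ 0.50000)
P*(-1542 + (((8*(-4))*2 - 280) - 493)) = (-1542 + (((8*(-4))*2 - 280) - 493))/2 = (-1542 + ((-32*2 - 280) - 493))/2 = (-1542 + ((-64 - 280) - 493))/2 = (-1542 + (-344 - 493))/2 = (-1542 - 837)/2 = (1/2)*(-2379) = -2379/2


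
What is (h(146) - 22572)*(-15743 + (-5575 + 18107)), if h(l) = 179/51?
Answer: 3695838523/51 ≈ 7.2467e+7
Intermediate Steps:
h(l) = 179/51 (h(l) = 179*(1/51) = 179/51)
(h(146) - 22572)*(-15743 + (-5575 + 18107)) = (179/51 - 22572)*(-15743 + (-5575 + 18107)) = -1150993*(-15743 + 12532)/51 = -1150993/51*(-3211) = 3695838523/51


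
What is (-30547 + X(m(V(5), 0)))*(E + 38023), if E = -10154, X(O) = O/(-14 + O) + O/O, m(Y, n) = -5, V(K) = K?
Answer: -16174303661/19 ≈ -8.5128e+8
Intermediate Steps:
X(O) = 1 + O/(-14 + O) (X(O) = O/(-14 + O) + 1 = 1 + O/(-14 + O))
(-30547 + X(m(V(5), 0)))*(E + 38023) = (-30547 + 2*(-7 - 5)/(-14 - 5))*(-10154 + 38023) = (-30547 + 2*(-12)/(-19))*27869 = (-30547 + 2*(-1/19)*(-12))*27869 = (-30547 + 24/19)*27869 = -580369/19*27869 = -16174303661/19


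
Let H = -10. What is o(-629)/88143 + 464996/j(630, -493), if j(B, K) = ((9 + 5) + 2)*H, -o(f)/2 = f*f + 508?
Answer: -10278227527/3525720 ≈ -2915.2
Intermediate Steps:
o(f) = -1016 - 2*f**2 (o(f) = -2*(f*f + 508) = -2*(f**2 + 508) = -2*(508 + f**2) = -1016 - 2*f**2)
j(B, K) = -160 (j(B, K) = ((9 + 5) + 2)*(-10) = (14 + 2)*(-10) = 16*(-10) = -160)
o(-629)/88143 + 464996/j(630, -493) = (-1016 - 2*(-629)**2)/88143 + 464996/(-160) = (-1016 - 2*395641)*(1/88143) + 464996*(-1/160) = (-1016 - 791282)*(1/88143) - 116249/40 = -792298*1/88143 - 116249/40 = -792298/88143 - 116249/40 = -10278227527/3525720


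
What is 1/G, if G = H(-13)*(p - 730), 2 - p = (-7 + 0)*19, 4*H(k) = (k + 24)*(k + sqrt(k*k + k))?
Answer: 4/6545 + 8*sqrt(39)/85085 ≈ 0.0011983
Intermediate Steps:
H(k) = (24 + k)*(k + sqrt(k + k**2))/4 (H(k) = ((k + 24)*(k + sqrt(k*k + k)))/4 = ((24 + k)*(k + sqrt(k**2 + k)))/4 = ((24 + k)*(k + sqrt(k + k**2)))/4 = (24 + k)*(k + sqrt(k + k**2))/4)
p = 135 (p = 2 - (-7 + 0)*19 = 2 - (-7)*19 = 2 - 1*(-133) = 2 + 133 = 135)
G = 85085/4 - 6545*sqrt(39)/2 (G = (6*(-13) + 6*sqrt(-13*(1 - 13)) + (1/4)*(-13)**2 + (1/4)*(-13)*sqrt(-13*(1 - 13)))*(135 - 730) = (-78 + 6*sqrt(-13*(-12)) + (1/4)*169 + (1/4)*(-13)*sqrt(-13*(-12)))*(-595) = (-78 + 6*sqrt(156) + 169/4 + (1/4)*(-13)*sqrt(156))*(-595) = (-78 + 6*(2*sqrt(39)) + 169/4 + (1/4)*(-13)*(2*sqrt(39)))*(-595) = (-78 + 12*sqrt(39) + 169/4 - 13*sqrt(39)/2)*(-595) = (-143/4 + 11*sqrt(39)/2)*(-595) = 85085/4 - 6545*sqrt(39)/2 ≈ 834.49)
1/G = 1/(85085/4 - 6545*sqrt(39)/2)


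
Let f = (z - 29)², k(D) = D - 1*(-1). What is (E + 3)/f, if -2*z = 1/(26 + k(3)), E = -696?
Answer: -2494800/3031081 ≈ -0.82307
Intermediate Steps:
k(D) = 1 + D (k(D) = D + 1 = 1 + D)
z = -1/60 (z = -1/(2*(26 + (1 + 3))) = -1/(2*(26 + 4)) = -½/30 = -½*1/30 = -1/60 ≈ -0.016667)
f = 3031081/3600 (f = (-1/60 - 29)² = (-1741/60)² = 3031081/3600 ≈ 841.97)
(E + 3)/f = (-696 + 3)/(3031081/3600) = -693*3600/3031081 = -2494800/3031081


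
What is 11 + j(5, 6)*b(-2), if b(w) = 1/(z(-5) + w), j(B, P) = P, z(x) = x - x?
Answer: 8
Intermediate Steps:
z(x) = 0
b(w) = 1/w (b(w) = 1/(0 + w) = 1/w)
11 + j(5, 6)*b(-2) = 11 + 6/(-2) = 11 + 6*(-1/2) = 11 - 3 = 8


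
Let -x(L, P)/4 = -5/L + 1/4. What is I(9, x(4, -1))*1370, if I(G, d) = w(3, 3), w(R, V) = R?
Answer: 4110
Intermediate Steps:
x(L, P) = -1 + 20/L (x(L, P) = -4*(-5/L + 1/4) = -4*(-5/L + 1*(¼)) = -4*(-5/L + ¼) = -4*(¼ - 5/L) = -1 + 20/L)
I(G, d) = 3
I(9, x(4, -1))*1370 = 3*1370 = 4110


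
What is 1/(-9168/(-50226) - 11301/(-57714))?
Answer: 161041298/60929221 ≈ 2.6431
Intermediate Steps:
1/(-9168/(-50226) - 11301/(-57714)) = 1/(-9168*(-1/50226) - 11301*(-1/57714)) = 1/(1528/8371 + 3767/19238) = 1/(60929221/161041298) = 161041298/60929221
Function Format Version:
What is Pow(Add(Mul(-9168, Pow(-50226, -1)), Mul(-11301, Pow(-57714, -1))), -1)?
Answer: Rational(161041298, 60929221) ≈ 2.6431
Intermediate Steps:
Pow(Add(Mul(-9168, Pow(-50226, -1)), Mul(-11301, Pow(-57714, -1))), -1) = Pow(Add(Mul(-9168, Rational(-1, 50226)), Mul(-11301, Rational(-1, 57714))), -1) = Pow(Add(Rational(1528, 8371), Rational(3767, 19238)), -1) = Pow(Rational(60929221, 161041298), -1) = Rational(161041298, 60929221)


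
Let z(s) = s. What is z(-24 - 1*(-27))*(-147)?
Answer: -441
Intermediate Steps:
z(-24 - 1*(-27))*(-147) = (-24 - 1*(-27))*(-147) = (-24 + 27)*(-147) = 3*(-147) = -441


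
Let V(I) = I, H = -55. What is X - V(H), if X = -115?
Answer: -60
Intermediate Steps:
X - V(H) = -115 - 1*(-55) = -115 + 55 = -60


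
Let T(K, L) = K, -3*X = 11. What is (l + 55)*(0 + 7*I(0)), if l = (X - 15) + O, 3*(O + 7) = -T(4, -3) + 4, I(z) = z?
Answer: 0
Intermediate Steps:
X = -11/3 (X = -⅓*11 = -11/3 ≈ -3.6667)
O = -7 (O = -7 + (-1*4 + 4)/3 = -7 + (-4 + 4)/3 = -7 + (⅓)*0 = -7 + 0 = -7)
l = -77/3 (l = (-11/3 - 15) - 7 = -56/3 - 7 = -77/3 ≈ -25.667)
(l + 55)*(0 + 7*I(0)) = (-77/3 + 55)*(0 + 7*0) = 88*(0 + 0)/3 = (88/3)*0 = 0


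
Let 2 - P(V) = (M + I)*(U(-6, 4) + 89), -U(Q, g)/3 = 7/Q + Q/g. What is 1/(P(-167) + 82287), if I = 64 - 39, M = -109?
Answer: 1/90437 ≈ 1.1057e-5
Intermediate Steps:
U(Q, g) = -21/Q - 3*Q/g (U(Q, g) = -3*(7/Q + Q/g) = -21/Q - 3*Q/g)
I = 25
P(V) = 8150 (P(V) = 2 - (-109 + 25)*((-21/(-6) - 3*(-6)/4) + 89) = 2 - (-84)*((-21*(-1/6) - 3*(-6)*1/4) + 89) = 2 - (-84)*((7/2 + 9/2) + 89) = 2 - (-84)*(8 + 89) = 2 - (-84)*97 = 2 - 1*(-8148) = 2 + 8148 = 8150)
1/(P(-167) + 82287) = 1/(8150 + 82287) = 1/90437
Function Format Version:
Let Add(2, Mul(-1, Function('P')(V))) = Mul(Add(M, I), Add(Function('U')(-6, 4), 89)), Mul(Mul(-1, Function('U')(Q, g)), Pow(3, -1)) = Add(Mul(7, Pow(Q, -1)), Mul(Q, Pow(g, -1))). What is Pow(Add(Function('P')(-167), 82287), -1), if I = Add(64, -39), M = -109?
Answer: Rational(1, 90437) ≈ 1.1057e-5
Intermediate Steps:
Function('U')(Q, g) = Add(Mul(-21, Pow(Q, -1)), Mul(-3, Q, Pow(g, -1))) (Function('U')(Q, g) = Mul(-3, Add(Mul(7, Pow(Q, -1)), Mul(Q, Pow(g, -1)))) = Add(Mul(-21, Pow(Q, -1)), Mul(-3, Q, Pow(g, -1))))
I = 25
Function('P')(V) = 8150 (Function('P')(V) = Add(2, Mul(-1, Mul(Add(-109, 25), Add(Add(Mul(-21, Pow(-6, -1)), Mul(-3, -6, Pow(4, -1))), 89)))) = Add(2, Mul(-1, Mul(-84, Add(Add(Mul(-21, Rational(-1, 6)), Mul(-3, -6, Rational(1, 4))), 89)))) = Add(2, Mul(-1, Mul(-84, Add(Add(Rational(7, 2), Rational(9, 2)), 89)))) = Add(2, Mul(-1, Mul(-84, Add(8, 89)))) = Add(2, Mul(-1, Mul(-84, 97))) = Add(2, Mul(-1, -8148)) = Add(2, 8148) = 8150)
Pow(Add(Function('P')(-167), 82287), -1) = Pow(Add(8150, 82287), -1) = Pow(90437, -1) = Rational(1, 90437)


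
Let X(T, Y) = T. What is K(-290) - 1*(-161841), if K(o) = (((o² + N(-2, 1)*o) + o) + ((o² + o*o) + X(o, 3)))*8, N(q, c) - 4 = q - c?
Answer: 2173281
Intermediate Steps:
N(q, c) = 4 + q - c (N(q, c) = 4 + (q - c) = 4 + q - c)
K(o) = 24*o + 24*o² (K(o) = (((o² + (4 - 2 - 1*1)*o) + o) + ((o² + o*o) + o))*8 = (((o² + (4 - 2 - 1)*o) + o) + ((o² + o²) + o))*8 = (((o² + 1*o) + o) + (2*o² + o))*8 = (((o² + o) + o) + (o + 2*o²))*8 = (((o + o²) + o) + (o + 2*o²))*8 = ((o² + 2*o) + (o + 2*o²))*8 = (3*o + 3*o²)*8 = 24*o + 24*o²)
K(-290) - 1*(-161841) = 24*(-290)*(1 - 290) - 1*(-161841) = 24*(-290)*(-289) + 161841 = 2011440 + 161841 = 2173281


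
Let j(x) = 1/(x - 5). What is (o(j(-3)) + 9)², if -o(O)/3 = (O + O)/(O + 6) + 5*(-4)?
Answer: 10556001/2209 ≈ 4778.6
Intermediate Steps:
j(x) = 1/(-5 + x)
o(O) = 60 - 6*O/(6 + O) (o(O) = -3*((O + O)/(O + 6) + 5*(-4)) = -3*((2*O)/(6 + O) - 20) = -3*(2*O/(6 + O) - 20) = -3*(-20 + 2*O/(6 + O)) = 60 - 6*O/(6 + O))
(o(j(-3)) + 9)² = (18*(20 + 3/(-5 - 3))/(6 + 1/(-5 - 3)) + 9)² = (18*(20 + 3/(-8))/(6 + 1/(-8)) + 9)² = (18*(20 + 3*(-⅛))/(6 - ⅛) + 9)² = (18*(20 - 3/8)/(47/8) + 9)² = (18*(8/47)*(157/8) + 9)² = (2826/47 + 9)² = (3249/47)² = 10556001/2209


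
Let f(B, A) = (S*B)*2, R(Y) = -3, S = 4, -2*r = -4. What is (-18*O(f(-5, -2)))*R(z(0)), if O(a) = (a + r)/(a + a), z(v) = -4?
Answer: 513/20 ≈ 25.650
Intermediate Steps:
r = 2 (r = -1/2*(-4) = 2)
f(B, A) = 8*B (f(B, A) = (4*B)*2 = 8*B)
O(a) = (2 + a)/(2*a) (O(a) = (a + 2)/(a + a) = (2 + a)/((2*a)) = (2 + a)*(1/(2*a)) = (2 + a)/(2*a))
(-18*O(f(-5, -2)))*R(z(0)) = -9*(2 + 8*(-5))/(8*(-5))*(-3) = -9*(2 - 40)/(-40)*(-3) = -9*(-1)*(-38)/40*(-3) = -18*19/40*(-3) = -171/20*(-3) = 513/20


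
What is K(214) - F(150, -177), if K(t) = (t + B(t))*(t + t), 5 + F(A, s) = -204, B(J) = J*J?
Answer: 19692489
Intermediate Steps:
B(J) = J²
F(A, s) = -209 (F(A, s) = -5 - 204 = -209)
K(t) = 2*t*(t + t²) (K(t) = (t + t²)*(t + t) = (t + t²)*(2*t) = 2*t*(t + t²))
K(214) - F(150, -177) = 2*214²*(1 + 214) - 1*(-209) = 2*45796*215 + 209 = 19692280 + 209 = 19692489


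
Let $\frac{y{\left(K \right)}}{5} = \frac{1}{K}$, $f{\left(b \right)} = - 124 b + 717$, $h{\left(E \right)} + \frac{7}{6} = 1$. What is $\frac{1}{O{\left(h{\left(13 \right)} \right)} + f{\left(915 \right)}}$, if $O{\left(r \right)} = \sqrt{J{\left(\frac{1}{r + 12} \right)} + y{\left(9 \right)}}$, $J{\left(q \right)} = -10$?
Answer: $- \frac{1014687}{114398856526} - \frac{3 i \sqrt{85}}{114398856526} \approx -8.8697 \cdot 10^{-6} - 2.4177 \cdot 10^{-10} i$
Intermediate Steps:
$h{\left(E \right)} = - \frac{1}{6}$ ($h{\left(E \right)} = - \frac{7}{6} + 1 = - \frac{1}{6}$)
$f{\left(b \right)} = 717 - 124 b$
$y{\left(K \right)} = \frac{5}{K}$
$O{\left(r \right)} = \frac{i \sqrt{85}}{3}$ ($O{\left(r \right)} = \sqrt{-10 + \frac{5}{9}} = \sqrt{- \frac{85}{9}} = \frac{i \sqrt{85}}{3}$)
$\frac{1}{O{\left(h{\left(13 \right)} \right)} + f{\left(915 \right)}} = \frac{1}{\frac{i \sqrt{85}}{3} + \left(717 - 113460\right)} = \frac{1}{\frac{i \sqrt{85}}{3} - 112743} = \frac{1}{-112743 + \frac{i \sqrt{85}}{3}}$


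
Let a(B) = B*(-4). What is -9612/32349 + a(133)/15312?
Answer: -13699051/41277324 ≈ -0.33188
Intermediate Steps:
a(B) = -4*B
-9612/32349 + a(133)/15312 = -9612/32349 - 4*133/15312 = -9612*1/32349 - 532*1/15312 = -3204/10783 - 133/3828 = -13699051/41277324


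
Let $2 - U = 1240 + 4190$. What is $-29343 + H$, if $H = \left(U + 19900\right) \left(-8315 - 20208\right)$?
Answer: $-412814199$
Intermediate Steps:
$U = -5428$ ($U = 2 - \left(1240 + 4190\right) = 2 - 5430 = -5428$)
$H = -412784856$ ($H = \left(-5428 + 19900\right) \left(-8315 - 20208\right) = 14472 \left(-28523\right) = -412784856$)
$-29343 + H = -29343 - 412784856 = -412814199$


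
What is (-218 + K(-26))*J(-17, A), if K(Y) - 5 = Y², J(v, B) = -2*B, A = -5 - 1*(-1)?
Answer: 3704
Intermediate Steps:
A = -4 (A = -5 + 1 = -4)
K(Y) = 5 + Y²
(-218 + K(-26))*J(-17, A) = (-218 + (5 + (-26)²))*(-2*(-4)) = (-218 + (5 + 676))*8 = (-218 + 681)*8 = 463*8 = 3704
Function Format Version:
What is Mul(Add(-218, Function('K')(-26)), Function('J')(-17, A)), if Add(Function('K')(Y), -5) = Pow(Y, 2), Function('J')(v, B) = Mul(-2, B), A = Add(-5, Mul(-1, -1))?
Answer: 3704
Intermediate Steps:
A = -4 (A = Add(-5, 1) = -4)
Function('K')(Y) = Add(5, Pow(Y, 2))
Mul(Add(-218, Function('K')(-26)), Function('J')(-17, A)) = Mul(Add(-218, Add(5, Pow(-26, 2))), Mul(-2, -4)) = Mul(Add(-218, Add(5, 676)), 8) = Mul(Add(-218, 681), 8) = Mul(463, 8) = 3704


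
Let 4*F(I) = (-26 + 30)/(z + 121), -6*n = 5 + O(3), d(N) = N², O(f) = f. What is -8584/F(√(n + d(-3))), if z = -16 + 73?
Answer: -1527952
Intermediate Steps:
n = -4/3 (n = -(5 + 3)/6 = -⅙*8 = -4/3 ≈ -1.3333)
z = 57
F(I) = 1/178 (F(I) = ((-26 + 30)/(57 + 121))/4 = (4/178)/4 = (4*(1/178))/4 = (¼)*(2/89) = 1/178)
-8584/F(√(n + d(-3))) = -8584/1/178 = -8584*178 = -1527952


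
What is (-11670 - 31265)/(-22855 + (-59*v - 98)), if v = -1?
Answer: 42935/22894 ≈ 1.8754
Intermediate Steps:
(-11670 - 31265)/(-22855 + (-59*v - 98)) = (-11670 - 31265)/(-22855 + (-59*(-1) - 98)) = -42935/(-22855 + (59 - 98)) = -42935/(-22855 - 39) = -42935/(-22894) = -42935*(-1/22894) = 42935/22894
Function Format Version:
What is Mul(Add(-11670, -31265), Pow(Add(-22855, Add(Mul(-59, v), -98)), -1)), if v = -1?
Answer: Rational(42935, 22894) ≈ 1.8754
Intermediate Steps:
Mul(Add(-11670, -31265), Pow(Add(-22855, Add(Mul(-59, v), -98)), -1)) = Mul(Add(-11670, -31265), Pow(Add(-22855, Add(Mul(-59, -1), -98)), -1)) = Mul(-42935, Pow(Add(-22855, Add(59, -98)), -1)) = Mul(-42935, Pow(Add(-22855, -39), -1)) = Mul(-42935, Pow(-22894, -1)) = Mul(-42935, Rational(-1, 22894)) = Rational(42935, 22894)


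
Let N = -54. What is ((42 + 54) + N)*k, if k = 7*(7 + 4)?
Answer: 3234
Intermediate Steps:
k = 77 (k = 7*11 = 77)
((42 + 54) + N)*k = ((42 + 54) - 54)*77 = (96 - 54)*77 = 42*77 = 3234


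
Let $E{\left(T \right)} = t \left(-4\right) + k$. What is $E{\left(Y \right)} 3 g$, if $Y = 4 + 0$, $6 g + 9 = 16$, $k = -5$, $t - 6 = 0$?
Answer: $- \frac{203}{2} \approx -101.5$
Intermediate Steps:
$t = 6$ ($t = 6 + 0 = 6$)
$g = \frac{7}{6}$ ($g = - \frac{3}{2} + \frac{1}{6} \cdot 16 = - \frac{3}{2} + \frac{8}{3} = \frac{7}{6} \approx 1.1667$)
$Y = 4$
$E{\left(T \right)} = -29$ ($E{\left(T \right)} = 6 \left(-4\right) - 5 = -24 - 5 = -29$)
$E{\left(Y \right)} 3 g = \left(-29\right) 3 \cdot \frac{7}{6} = \left(-87\right) \frac{7}{6} = - \frac{203}{2}$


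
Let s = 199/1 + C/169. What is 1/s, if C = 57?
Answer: 169/33688 ≈ 0.0050166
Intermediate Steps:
s = 33688/169 (s = 199/1 + 57/169 = 199*1 + 57*(1/169) = 199 + 57/169 = 33688/169 ≈ 199.34)
1/s = 1/(33688/169) = 169/33688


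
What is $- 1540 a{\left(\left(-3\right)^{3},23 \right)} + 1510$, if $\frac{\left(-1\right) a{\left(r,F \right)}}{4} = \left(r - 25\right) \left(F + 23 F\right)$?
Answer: $-176815130$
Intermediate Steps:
$a{\left(r,F \right)} = - 96 F \left(-25 + r\right)$ ($a{\left(r,F \right)} = - 4 \left(r - 25\right) \left(F + 23 F\right) = - 4 \left(-25 + r\right) 24 F = - 4 \cdot 24 F \left(-25 + r\right) = - 96 F \left(-25 + r\right)$)
$- 1540 a{\left(\left(-3\right)^{3},23 \right)} + 1510 = - 1540 \cdot 96 \cdot 23 \left(25 - \left(-3\right)^{3}\right) + 1510 = - 1540 \cdot 96 \cdot 23 \left(25 - -27\right) + 1510 = - 1540 \cdot 96 \cdot 23 \left(25 + 27\right) + 1510 = - 1540 \cdot 96 \cdot 23 \cdot 52 + 1510 = \left(-1540\right) 114816 + 1510 = -176816640 + 1510 = -176815130$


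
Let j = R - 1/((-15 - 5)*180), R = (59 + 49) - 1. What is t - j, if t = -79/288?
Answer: -257459/2400 ≈ -107.27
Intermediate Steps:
t = -79/288 (t = -79*1/288 = -79/288 ≈ -0.27431)
R = 107 (R = 108 - 1 = 107)
j = 385201/3600 (j = 107 - 1/((-15 - 5)*180) = 107 - 1/((-20)*180) = 107 - (-1)/(20*180) = 107 - 1*(-1/3600) = 107 + 1/3600 = 385201/3600 ≈ 107.00)
t - j = -79/288 - 1*385201/3600 = -79/288 - 385201/3600 = -257459/2400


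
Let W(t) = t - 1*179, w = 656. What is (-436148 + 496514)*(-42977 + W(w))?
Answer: -2565555000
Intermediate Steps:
W(t) = -179 + t (W(t) = t - 179 = -179 + t)
(-436148 + 496514)*(-42977 + W(w)) = (-436148 + 496514)*(-42977 + (-179 + 656)) = 60366*(-42977 + 477) = 60366*(-42500) = -2565555000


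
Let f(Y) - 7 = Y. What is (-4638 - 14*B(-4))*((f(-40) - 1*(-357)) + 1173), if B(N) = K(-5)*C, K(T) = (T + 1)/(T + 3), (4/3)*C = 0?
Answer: -6943086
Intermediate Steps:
C = 0 (C = (3/4)*0 = 0)
f(Y) = 7 + Y
K(T) = (1 + T)/(3 + T)
B(N) = 0 (B(N) = ((1 - 5)/(3 - 5))*0 = (-4/(-2))*0 = -1/2*(-4)*0 = 2*0 = 0)
(-4638 - 14*B(-4))*((f(-40) - 1*(-357)) + 1173) = (-4638 - 14*0)*(((7 - 40) - 1*(-357)) + 1173) = (-4638 + 0)*((-33 + 357) + 1173) = -4638*(324 + 1173) = -4638*1497 = -6943086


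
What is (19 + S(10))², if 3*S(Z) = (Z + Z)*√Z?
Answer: 7249/9 + 760*√10/3 ≈ 1606.6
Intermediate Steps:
S(Z) = 2*Z^(3/2)/3 (S(Z) = ((Z + Z)*√Z)/3 = ((2*Z)*√Z)/3 = (2*Z^(3/2))/3 = 2*Z^(3/2)/3)
(19 + S(10))² = (19 + 2*10^(3/2)/3)² = (19 + 2*(10*√10)/3)² = (19 + 20*√10/3)²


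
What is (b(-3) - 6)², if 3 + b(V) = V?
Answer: 144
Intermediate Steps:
b(V) = -3 + V
(b(-3) - 6)² = ((-3 - 3) - 6)² = (-6 - 6)² = (-12)² = 144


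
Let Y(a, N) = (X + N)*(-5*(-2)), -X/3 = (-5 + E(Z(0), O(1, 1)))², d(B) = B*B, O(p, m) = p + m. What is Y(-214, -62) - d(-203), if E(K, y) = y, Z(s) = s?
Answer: -42099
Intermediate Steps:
O(p, m) = m + p
d(B) = B²
X = -27 (X = -3*(-5 + (1 + 1))² = -3*(-5 + 2)² = -3*(-3)² = -3*9 = -27)
Y(a, N) = -270 + 10*N (Y(a, N) = (-27 + N)*(-5*(-2)) = (-27 + N)*10 = -270 + 10*N)
Y(-214, -62) - d(-203) = (-270 + 10*(-62)) - 1*(-203)² = (-270 - 620) - 1*41209 = -890 - 41209 = -42099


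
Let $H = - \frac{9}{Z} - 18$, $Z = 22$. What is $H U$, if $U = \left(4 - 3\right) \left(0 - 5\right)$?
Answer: $\frac{2025}{22} \approx 92.045$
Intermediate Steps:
$U = -5$ ($U = 1 \left(-5\right) = -5$)
$H = - \frac{405}{22}$ ($H = - \frac{9}{22} - 18 = - \frac{405}{22} \approx -18.409$)
$H U = \left(- \frac{405}{22}\right) \left(-5\right) = \frac{2025}{22}$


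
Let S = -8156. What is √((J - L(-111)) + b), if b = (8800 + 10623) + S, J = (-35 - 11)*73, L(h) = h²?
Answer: 2*I*√1103 ≈ 66.423*I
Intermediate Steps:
J = -3358 (J = -46*73 = -3358)
b = 11267 (b = (8800 + 10623) - 8156 = 19423 - 8156 = 11267)
√((J - L(-111)) + b) = √((-3358 - 1*(-111)²) + 11267) = √((-3358 - 1*12321) + 11267) = √((-3358 - 12321) + 11267) = √(-15679 + 11267) = √(-4412) = 2*I*√1103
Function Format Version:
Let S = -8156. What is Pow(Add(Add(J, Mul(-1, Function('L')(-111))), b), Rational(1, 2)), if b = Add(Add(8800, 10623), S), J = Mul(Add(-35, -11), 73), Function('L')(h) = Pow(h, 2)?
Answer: Mul(2, I, Pow(1103, Rational(1, 2))) ≈ Mul(66.423, I)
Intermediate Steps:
J = -3358 (J = Mul(-46, 73) = -3358)
b = 11267 (b = Add(Add(8800, 10623), -8156) = Add(19423, -8156) = 11267)
Pow(Add(Add(J, Mul(-1, Function('L')(-111))), b), Rational(1, 2)) = Pow(Add(Add(-3358, Mul(-1, Pow(-111, 2))), 11267), Rational(1, 2)) = Pow(Add(Add(-3358, Mul(-1, 12321)), 11267), Rational(1, 2)) = Pow(Add(Add(-3358, -12321), 11267), Rational(1, 2)) = Pow(Add(-15679, 11267), Rational(1, 2)) = Pow(-4412, Rational(1, 2)) = Mul(2, I, Pow(1103, Rational(1, 2)))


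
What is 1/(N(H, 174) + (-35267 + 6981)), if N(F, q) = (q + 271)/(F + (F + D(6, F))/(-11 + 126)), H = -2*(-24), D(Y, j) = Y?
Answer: -5574/157614989 ≈ -3.5365e-5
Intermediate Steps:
H = 48
N(F, q) = (271 + q)/(6/115 + 116*F/115) (N(F, q) = (q + 271)/(F + (F + 6)/(-11 + 126)) = (271 + q)/(F + (6 + F)/115) = (271 + q)/(F + (6 + F)*(1/115)) = (271 + q)/(F + (6/115 + F/115)) = (271 + q)/(6/115 + 116*F/115))
1/(N(H, 174) + (-35267 + 6981)) = 1/(115*(271 + 174)/(2*(3 + 58*48)) + (-35267 + 6981)) = 1/((115/2)*445/(3 + 2784) - 28286) = 1/((115/2)*445/2787 - 28286) = 1/((115/2)*(1/2787)*445 - 28286) = 1/(51175/5574 - 28286) = 1/(-157614989/5574) = -5574/157614989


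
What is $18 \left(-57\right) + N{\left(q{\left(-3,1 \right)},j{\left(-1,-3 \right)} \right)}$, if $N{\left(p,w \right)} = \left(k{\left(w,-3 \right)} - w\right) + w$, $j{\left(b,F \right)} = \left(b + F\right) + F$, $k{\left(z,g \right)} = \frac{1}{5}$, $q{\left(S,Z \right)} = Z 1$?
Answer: $- \frac{5129}{5} \approx -1025.8$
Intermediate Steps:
$q{\left(S,Z \right)} = Z$
$k{\left(z,g \right)} = \frac{1}{5}$
$j{\left(b,F \right)} = b + 2 F$ ($j{\left(b,F \right)} = \left(F + b\right) + F = b + 2 F$)
$N{\left(p,w \right)} = \frac{1}{5}$ ($N{\left(p,w \right)} = \left(\frac{1}{5} - w\right) + w = \frac{1}{5}$)
$18 \left(-57\right) + N{\left(q{\left(-3,1 \right)},j{\left(-1,-3 \right)} \right)} = 18 \left(-57\right) + \frac{1}{5} = -1026 + \frac{1}{5} = - \frac{5129}{5}$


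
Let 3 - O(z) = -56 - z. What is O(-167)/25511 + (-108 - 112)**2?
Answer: 1234732292/25511 ≈ 48400.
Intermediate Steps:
O(z) = 59 + z (O(z) = 3 - (-56 - z) = 3 + (56 + z) = 59 + z)
O(-167)/25511 + (-108 - 112)**2 = (59 - 167)/25511 + (-108 - 112)**2 = -108*1/25511 + (-220)**2 = -108/25511 + 48400 = 1234732292/25511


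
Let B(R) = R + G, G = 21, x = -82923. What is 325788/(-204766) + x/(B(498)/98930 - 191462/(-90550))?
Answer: -7605661325929408584/194408230403513 ≈ -39122.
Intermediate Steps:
B(R) = 21 + R (B(R) = R + 21 = 21 + R)
325788/(-204766) + x/(B(498)/98930 - 191462/(-90550)) = 325788/(-204766) - 82923/((21 + 498)/98930 - 191462/(-90550)) = 325788*(-1/204766) - 82923/(519*(1/98930) - 191462*(-1/90550)) = -162894/102383 - 82923/(519/98930 + 95731/45275) = -162894/102383 - 82923/1898833111/895811150 = -162894/102383 - 82923*895811150/1898833111 = -162894/102383 - 74283347991450/1898833111 = -7605661325929408584/194408230403513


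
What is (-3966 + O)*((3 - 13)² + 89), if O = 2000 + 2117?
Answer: 28539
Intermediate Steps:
O = 4117
(-3966 + O)*((3 - 13)² + 89) = (-3966 + 4117)*((3 - 13)² + 89) = 151*((-10)² + 89) = 151*(100 + 89) = 151*189 = 28539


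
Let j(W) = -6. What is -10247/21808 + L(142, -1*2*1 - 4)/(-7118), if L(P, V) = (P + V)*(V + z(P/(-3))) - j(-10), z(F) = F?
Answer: 127667549/232844016 ≈ 0.54830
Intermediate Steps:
L(P, V) = 6 + (P + V)*(V - P/3) (L(P, V) = (P + V)*(V + P/(-3)) - 1*(-6) = (P + V)*(V + P*(-1/3)) + 6 = (P + V)*(V - P/3) + 6 = 6 + (P + V)*(V - P/3))
-10247/21808 + L(142, -1*2*1 - 4)/(-7118) = -10247/21808 + (6 + (-1*2*1 - 4)**2 - 1/3*142**2 + (2/3)*142*(-1*2*1 - 4))/(-7118) = -10247*1/21808 + (6 + (-2*1 - 4)**2 - 1/3*20164 + (2/3)*142*(-2*1 - 4))*(-1/7118) = -10247/21808 + (6 + (-2 - 4)**2 - 20164/3 + (2/3)*142*(-2 - 4))*(-1/7118) = -10247/21808 + (6 + (-6)**2 - 20164/3 + (2/3)*142*(-6))*(-1/7118) = -10247/21808 + (6 + 36 - 20164/3 - 568)*(-1/7118) = -10247/21808 - 21742/3*(-1/7118) = -10247/21808 + 10871/10677 = 127667549/232844016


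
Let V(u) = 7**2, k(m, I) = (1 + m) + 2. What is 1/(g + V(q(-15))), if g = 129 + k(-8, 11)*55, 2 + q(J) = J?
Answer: -1/97 ≈ -0.010309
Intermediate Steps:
q(J) = -2 + J
k(m, I) = 3 + m
V(u) = 49
g = -146 (g = 129 + (3 - 8)*55 = 129 - 5*55 = 129 - 275 = -146)
1/(g + V(q(-15))) = 1/(-146 + 49) = 1/(-97) = -1/97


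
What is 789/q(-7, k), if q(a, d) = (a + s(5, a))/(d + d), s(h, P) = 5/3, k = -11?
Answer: 26037/8 ≈ 3254.6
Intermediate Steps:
s(h, P) = 5/3 (s(h, P) = 5*(⅓) = 5/3)
q(a, d) = (5/3 + a)/(2*d) (q(a, d) = (a + 5/3)/(d + d) = (5/3 + a)/((2*d)) = (5/3 + a)*(1/(2*d)) = (5/3 + a)/(2*d))
789/q(-7, k) = 789/(((⅙)*(5 + 3*(-7))/(-11))) = 789/(((⅙)*(-1/11)*(5 - 21))) = 789/(((⅙)*(-1/11)*(-16))) = 789/(8/33) = 789*(33/8) = 26037/8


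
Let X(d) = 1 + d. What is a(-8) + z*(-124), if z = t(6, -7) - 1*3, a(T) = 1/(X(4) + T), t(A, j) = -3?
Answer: 2231/3 ≈ 743.67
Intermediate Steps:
a(T) = 1/(5 + T) (a(T) = 1/((1 + 4) + T) = 1/(5 + T))
z = -6 (z = -3 - 1*3 = -3 - 3 = -6)
a(-8) + z*(-124) = 1/(5 - 8) - 6*(-124) = 1/(-3) + 744 = -⅓ + 744 = 2231/3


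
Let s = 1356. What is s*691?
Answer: 936996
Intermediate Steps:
s*691 = 1356*691 = 936996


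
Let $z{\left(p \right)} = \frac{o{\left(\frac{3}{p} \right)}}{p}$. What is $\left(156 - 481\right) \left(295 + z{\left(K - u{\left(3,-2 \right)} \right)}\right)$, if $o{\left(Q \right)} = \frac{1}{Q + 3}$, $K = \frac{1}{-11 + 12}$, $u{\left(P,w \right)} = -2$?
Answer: $- \frac{1150825}{12} \approx -95902.0$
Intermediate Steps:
$K = 1$ ($K = 1^{-1} = 1$)
$o{\left(Q \right)} = \frac{1}{3 + Q}$
$z{\left(p \right)} = \frac{1}{p \left(3 + \frac{3}{p}\right)}$ ($z{\left(p \right)} = \frac{1}{\left(3 + \frac{3}{p}\right) p} = \frac{1}{p \left(3 + \frac{3}{p}\right)}$)
$\left(156 - 481\right) \left(295 + z{\left(K - u{\left(3,-2 \right)} \right)}\right) = \left(156 - 481\right) \left(295 + \frac{1}{3 \left(1 + \left(1 - -2\right)\right)}\right) = - 325 \left(295 + \frac{1}{3 \left(1 + \left(1 + 2\right)\right)}\right) = - 325 \left(295 + \frac{1}{3 \left(1 + 3\right)}\right) = - 325 \left(295 + \frac{1}{3 \cdot 4}\right) = - 325 \left(295 + \frac{1}{3} \cdot \frac{1}{4}\right) = - 325 \left(295 + \frac{1}{12}\right) = \left(-325\right) \frac{3541}{12} = - \frac{1150825}{12}$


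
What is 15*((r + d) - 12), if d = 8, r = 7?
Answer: 45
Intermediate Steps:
15*((r + d) - 12) = 15*((7 + 8) - 12) = 15*(15 - 12) = 15*3 = 45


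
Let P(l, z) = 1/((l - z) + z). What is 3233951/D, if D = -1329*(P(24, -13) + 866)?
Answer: -25871608/9207755 ≈ -2.8098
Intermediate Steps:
P(l, z) = 1/l
D = -9207755/8 (D = -1329*(1/24 + 866) = -1329*20785/24 = -9207755/8 ≈ -1.1510e+6)
3233951/D = 3233951/(-9207755/8) = 3233951*(-8/9207755) = -25871608/9207755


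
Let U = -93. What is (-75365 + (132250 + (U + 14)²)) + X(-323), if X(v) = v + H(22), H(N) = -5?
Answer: 62798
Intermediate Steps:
X(v) = -5 + v (X(v) = v - 5 = -5 + v)
(-75365 + (132250 + (U + 14)²)) + X(-323) = (-75365 + (132250 + (-93 + 14)²)) + (-5 - 323) = (-75365 + (132250 + (-79)²)) - 328 = (-75365 + (132250 + 6241)) - 328 = (-75365 + 138491) - 328 = 63126 - 328 = 62798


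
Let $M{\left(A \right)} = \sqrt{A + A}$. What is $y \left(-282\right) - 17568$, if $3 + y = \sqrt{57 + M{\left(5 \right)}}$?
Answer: $-16722 - 282 \sqrt{57 + \sqrt{10}} \approx -18909.0$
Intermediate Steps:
$M{\left(A \right)} = \sqrt{2} \sqrt{A}$ ($M{\left(A \right)} = \sqrt{2 A} = \sqrt{2} \sqrt{A}$)
$y = -3 + \sqrt{57 + \sqrt{10}}$ ($y = -3 + \sqrt{57 + \sqrt{2} \sqrt{5}} = -3 + \sqrt{57 + \sqrt{10}} \approx 4.7564$)
$y \left(-282\right) - 17568 = \left(-3 + \sqrt{57 + \sqrt{10}}\right) \left(-282\right) - 17568 = \left(846 - 282 \sqrt{57 + \sqrt{10}}\right) - 17568 = -16722 - 282 \sqrt{57 + \sqrt{10}}$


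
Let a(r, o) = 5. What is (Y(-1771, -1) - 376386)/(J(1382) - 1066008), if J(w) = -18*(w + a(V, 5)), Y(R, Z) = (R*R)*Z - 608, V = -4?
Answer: 1171145/363658 ≈ 3.2205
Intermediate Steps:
Y(R, Z) = -608 + Z*R**2 (Y(R, Z) = R**2*Z - 608 = Z*R**2 - 608 = -608 + Z*R**2)
J(w) = -90 - 18*w (J(w) = -18*(w + 5) = -18*(5 + w) = -90 - 18*w)
(Y(-1771, -1) - 376386)/(J(1382) - 1066008) = ((-608 - 1*(-1771)**2) - 376386)/((-90 - 18*1382) - 1066008) = ((-608 - 1*3136441) - 376386)/((-90 - 24876) - 1066008) = ((-608 - 3136441) - 376386)/(-24966 - 1066008) = (-3137049 - 376386)/(-1090974) = -3513435*(-1/1090974) = 1171145/363658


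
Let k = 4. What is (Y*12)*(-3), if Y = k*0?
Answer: 0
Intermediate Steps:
Y = 0 (Y = 4*0 = 0)
(Y*12)*(-3) = (0*12)*(-3) = 0*(-3) = 0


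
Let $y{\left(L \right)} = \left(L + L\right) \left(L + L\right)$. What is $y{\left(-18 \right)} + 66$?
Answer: $1362$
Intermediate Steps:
$y{\left(L \right)} = 4 L^{2}$ ($y{\left(L \right)} = 2 L 2 L = 4 L^{2}$)
$y{\left(-18 \right)} + 66 = 4 \left(-18\right)^{2} + 66 = 4 \cdot 324 + 66 = 1296 + 66 = 1362$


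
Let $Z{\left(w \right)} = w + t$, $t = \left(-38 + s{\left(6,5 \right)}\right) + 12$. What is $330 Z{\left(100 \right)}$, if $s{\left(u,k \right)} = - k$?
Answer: $22770$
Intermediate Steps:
$t = -31$ ($t = \left(-38 - 5\right) + 12 = -43 + 12 = -31$)
$Z{\left(w \right)} = -31 + w$ ($Z{\left(w \right)} = w - 31 = -31 + w$)
$330 Z{\left(100 \right)} = 330 \left(-31 + 100\right) = 330 \cdot 69 = 22770$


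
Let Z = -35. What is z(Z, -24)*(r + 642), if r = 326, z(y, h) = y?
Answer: -33880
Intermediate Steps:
z(Z, -24)*(r + 642) = -35*(326 + 642) = -35*968 = -33880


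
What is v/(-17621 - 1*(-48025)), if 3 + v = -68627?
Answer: -34315/15202 ≈ -2.2573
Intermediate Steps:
v = -68630 (v = -3 - 68627 = -68630)
v/(-17621 - 1*(-48025)) = -68630/(-17621 - 1*(-48025)) = -68630/(-17621 + 48025) = -68630/30404 = -68630*1/30404 = -34315/15202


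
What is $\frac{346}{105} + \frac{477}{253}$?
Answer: $\frac{137623}{26565} \approx 5.1806$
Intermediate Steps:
$\frac{346}{105} + \frac{477}{253} = \frac{137623}{26565}$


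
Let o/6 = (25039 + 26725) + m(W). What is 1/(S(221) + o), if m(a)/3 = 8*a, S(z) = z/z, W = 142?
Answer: 1/331033 ≈ 3.0208e-6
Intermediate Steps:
S(z) = 1
m(a) = 24*a (m(a) = 3*(8*a) = 24*a)
o = 331032 (o = 6*((25039 + 26725) + 24*142) = 6*(51764 + 3408) = 6*55172 = 331032)
1/(S(221) + o) = 1/(1 + 331032) = 1/331033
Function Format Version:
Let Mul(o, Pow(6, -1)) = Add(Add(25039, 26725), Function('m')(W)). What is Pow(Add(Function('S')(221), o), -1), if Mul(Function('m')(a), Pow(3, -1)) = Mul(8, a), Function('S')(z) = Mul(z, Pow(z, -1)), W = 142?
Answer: Rational(1, 331033) ≈ 3.0208e-6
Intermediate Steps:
Function('S')(z) = 1
Function('m')(a) = Mul(24, a) (Function('m')(a) = Mul(3, Mul(8, a)) = Mul(24, a))
o = 331032 (o = Mul(6, Add(Add(25039, 26725), Mul(24, 142))) = Mul(6, Add(51764, 3408)) = Mul(6, 55172) = 331032)
Pow(Add(Function('S')(221), o), -1) = Pow(Add(1, 331032), -1) = Pow(331033, -1) = Rational(1, 331033)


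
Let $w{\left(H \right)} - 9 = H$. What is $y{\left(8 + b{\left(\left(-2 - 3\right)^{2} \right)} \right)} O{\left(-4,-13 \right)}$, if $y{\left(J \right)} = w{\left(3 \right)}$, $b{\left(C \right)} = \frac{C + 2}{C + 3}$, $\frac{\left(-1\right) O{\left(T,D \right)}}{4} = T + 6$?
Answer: $-96$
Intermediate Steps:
$O{\left(T,D \right)} = -24 - 4 T$ ($O{\left(T,D \right)} = - 4 \left(T + 6\right) = - 4 \left(6 + T\right) = -24 - 4 T$)
$b{\left(C \right)} = \frac{2 + C}{3 + C}$
$w{\left(H \right)} = 9 + H$
$y{\left(J \right)} = 12$ ($y{\left(J \right)} = 9 + 3 = 12$)
$y{\left(8 + b{\left(\left(-2 - 3\right)^{2} \right)} \right)} O{\left(-4,-13 \right)} = 12 \left(-24 - -16\right) = 12 \left(-24 + 16\right) = 12 \left(-8\right) = -96$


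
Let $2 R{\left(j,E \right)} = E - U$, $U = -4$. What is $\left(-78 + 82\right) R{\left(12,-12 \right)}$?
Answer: $-16$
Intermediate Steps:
$R{\left(j,E \right)} = 2 + \frac{E}{2}$ ($R{\left(j,E \right)} = \frac{E - -4}{2} = \frac{E + 4}{2} = \frac{4 + E}{2} = 2 + \frac{E}{2}$)
$\left(-78 + 82\right) R{\left(12,-12 \right)} = \left(-78 + 82\right) \left(2 + \frac{1}{2} \left(-12\right)\right) = 4 \left(2 - 6\right) = 4 \left(-4\right) = -16$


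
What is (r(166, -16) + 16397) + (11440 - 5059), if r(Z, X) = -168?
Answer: 22610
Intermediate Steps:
(r(166, -16) + 16397) + (11440 - 5059) = (-168 + 16397) + (11440 - 5059) = 16229 + 6381 = 22610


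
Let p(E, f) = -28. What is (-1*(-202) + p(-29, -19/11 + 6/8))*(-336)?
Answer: -58464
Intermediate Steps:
(-1*(-202) + p(-29, -19/11 + 6/8))*(-336) = (-1*(-202) - 28)*(-336) = (202 - 28)*(-336) = 174*(-336) = -58464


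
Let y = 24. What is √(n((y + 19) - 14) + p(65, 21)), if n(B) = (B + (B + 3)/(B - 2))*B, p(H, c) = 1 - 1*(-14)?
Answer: 2*√18030/9 ≈ 29.839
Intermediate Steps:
p(H, c) = 15 (p(H, c) = 1 + 14 = 15)
n(B) = B*(B + (3 + B)/(-2 + B)) (n(B) = (B + (3 + B)/(-2 + B))*B = B*(B + (3 + B)/(-2 + B)))
√(n((y + 19) - 14) + p(65, 21)) = √(((24 + 19) - 14)*(3 + ((24 + 19) - 14)² - ((24 + 19) - 14))/(-2 + ((24 + 19) - 14)) + 15) = √((43 - 14)*(3 + (43 - 14)² - (43 - 14))/(-2 + (43 - 14)) + 15) = √(29*(3 + 29² - 1*29)/(-2 + 29) + 15) = √(29*(3 + 841 - 29)/27 + 15) = √(29*(1/27)*815 + 15) = √(23635/27 + 15) = √(24040/27) = 2*√18030/9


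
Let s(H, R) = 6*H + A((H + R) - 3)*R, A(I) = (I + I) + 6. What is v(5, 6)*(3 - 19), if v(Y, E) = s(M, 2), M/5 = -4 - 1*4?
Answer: 6272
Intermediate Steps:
M = -40 (M = 5*(-4 - 1*4) = 5*(-4 - 4) = 5*(-8) = -40)
A(I) = 6 + 2*I (A(I) = 2*I + 6 = 6 + 2*I)
s(H, R) = 6*H + R*(2*H + 2*R) (s(H, R) = 6*H + (6 + 2*((H + R) - 3))*R = 6*H + (6 + 2*(-3 + H + R))*R = 6*H + (6 + (-6 + 2*H + 2*R))*R = 6*H + (2*H + 2*R)*R = 6*H + R*(2*H + 2*R))
v(Y, E) = -392 (v(Y, E) = 6*(-40) + 2*2*(-40 + 2) = -240 + 2*2*(-38) = -240 - 152 = -392)
v(5, 6)*(3 - 19) = -392*(3 - 19) = -392*(-16) = 6272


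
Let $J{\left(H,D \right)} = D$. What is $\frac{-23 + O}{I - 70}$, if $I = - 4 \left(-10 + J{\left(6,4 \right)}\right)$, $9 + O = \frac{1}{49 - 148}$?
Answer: $\frac{3169}{4554} \approx 0.69587$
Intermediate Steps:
$O = - \frac{892}{99}$ ($O = -9 + \frac{1}{49 - 148} = -9 + \frac{1}{-99} = -9 - \frac{1}{99} = - \frac{892}{99} \approx -9.0101$)
$I = 24$ ($I = - 4 \left(-10 + 4\right) = \left(-4\right) \left(-6\right) = 24$)
$\frac{-23 + O}{I - 70} = \frac{-23 - \frac{892}{99}}{24 - 70} = - \frac{3169}{99 \left(-46\right)} = \left(- \frac{3169}{99}\right) \left(- \frac{1}{46}\right) = \frac{3169}{4554}$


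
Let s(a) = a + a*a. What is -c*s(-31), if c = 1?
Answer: -930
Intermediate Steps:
s(a) = a + a²
-c*s(-31) = -(-31*(1 - 31)) = -(-31*(-30)) = -930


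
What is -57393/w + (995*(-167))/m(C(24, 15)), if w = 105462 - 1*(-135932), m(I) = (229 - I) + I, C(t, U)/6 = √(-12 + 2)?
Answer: -40124377007/55279226 ≈ -725.85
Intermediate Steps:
C(t, U) = 6*I*√10 (C(t, U) = 6*√(-12 + 2) = 6*√(-10) = 6*(I*√10) = 6*I*√10)
m(I) = 229
w = 241394 (w = 105462 + 135932 = 241394)
-57393/w + (995*(-167))/m(C(24, 15)) = -57393/241394 + (995*(-167))/229 = -57393*1/241394 - 166165*1/229 = -57393/241394 - 166165/229 = -40124377007/55279226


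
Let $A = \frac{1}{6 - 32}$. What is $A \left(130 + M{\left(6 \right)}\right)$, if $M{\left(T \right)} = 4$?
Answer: $- \frac{67}{13} \approx -5.1538$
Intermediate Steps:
$A = - \frac{1}{26}$ ($A = \frac{1}{-26} = - \frac{1}{26} \approx -0.038462$)
$A \left(130 + M{\left(6 \right)}\right) = - \frac{130 + 4}{26} = \left(- \frac{1}{26}\right) 134 = - \frac{67}{13}$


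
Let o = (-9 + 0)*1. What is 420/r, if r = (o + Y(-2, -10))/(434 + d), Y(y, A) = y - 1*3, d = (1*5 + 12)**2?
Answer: -21690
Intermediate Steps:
d = 289 (d = (5 + 12)**2 = 17**2 = 289)
Y(y, A) = -3 + y (Y(y, A) = y - 3 = -3 + y)
o = -9 (o = -9*1 = -9)
r = -14/723 (r = (-9 + (-3 - 2))/(434 + 289) = (-9 - 5)/723 = -14*1/723 = -14/723 ≈ -0.019364)
420/r = 420/(-14/723) = 420*(-723/14) = -21690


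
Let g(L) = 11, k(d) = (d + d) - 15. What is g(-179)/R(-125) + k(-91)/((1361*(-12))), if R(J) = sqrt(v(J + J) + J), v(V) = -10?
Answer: 197/16332 - 11*I*sqrt(15)/45 ≈ 0.012062 - 0.94673*I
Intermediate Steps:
k(d) = -15 + 2*d (k(d) = 2*d - 15 = -15 + 2*d)
R(J) = sqrt(-10 + J)
g(-179)/R(-125) + k(-91)/((1361*(-12))) = 11/(sqrt(-10 - 125)) + (-15 + 2*(-91))/((1361*(-12))) = 11/(sqrt(-135)) + (-15 - 182)/(-16332) = 11/((3*I*sqrt(15))) - 197*(-1/16332) = 11*(-I*sqrt(15)/45) + 197/16332 = -11*I*sqrt(15)/45 + 197/16332 = 197/16332 - 11*I*sqrt(15)/45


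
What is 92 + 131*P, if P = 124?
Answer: 16336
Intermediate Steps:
92 + 131*P = 92 + 131*124 = 92 + 16244 = 16336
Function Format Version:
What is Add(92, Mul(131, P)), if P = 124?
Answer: 16336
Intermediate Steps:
Add(92, Mul(131, P)) = Add(92, Mul(131, 124)) = Add(92, 16244) = 16336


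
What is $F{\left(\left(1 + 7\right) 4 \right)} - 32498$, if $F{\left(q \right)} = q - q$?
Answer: $-32498$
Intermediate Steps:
$F{\left(q \right)} = 0$
$F{\left(\left(1 + 7\right) 4 \right)} - 32498 = 0 - 32498 = -32498$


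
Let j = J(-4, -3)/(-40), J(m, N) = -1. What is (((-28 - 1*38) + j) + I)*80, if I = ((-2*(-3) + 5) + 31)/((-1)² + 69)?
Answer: -5230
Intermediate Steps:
j = 1/40 (j = -1/(-40) = -1*(-1/40) = 1/40 ≈ 0.025000)
I = ⅗ (I = ((6 + 5) + 31)/(1 + 69) = (11 + 31)/70 = 42*(1/70) = ⅗ ≈ 0.60000)
(((-28 - 1*38) + j) + I)*80 = (((-28 - 1*38) + 1/40) + ⅗)*80 = (((-28 - 38) + 1/40) + ⅗)*80 = ((-66 + 1/40) + ⅗)*80 = (-2639/40 + ⅗)*80 = -523/8*80 = -5230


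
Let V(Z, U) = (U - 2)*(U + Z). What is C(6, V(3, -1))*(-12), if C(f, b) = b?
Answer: 72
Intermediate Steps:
V(Z, U) = (-2 + U)*(U + Z)
C(6, V(3, -1))*(-12) = ((-1)² - 2*(-1) - 2*3 - 1*3)*(-12) = (1 + 2 - 6 - 3)*(-12) = -6*(-12) = 72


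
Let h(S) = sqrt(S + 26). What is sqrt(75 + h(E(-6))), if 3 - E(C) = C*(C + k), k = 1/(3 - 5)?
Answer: sqrt(75 + I*sqrt(10)) ≈ 8.6622 + 0.1825*I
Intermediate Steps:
k = -1/2 (k = 1/(-2) = -1/2 ≈ -0.50000)
E(C) = 3 - C*(-1/2 + C) (E(C) = 3 - C*(C - 1/2) = 3 - C*(-1/2 + C))
h(S) = sqrt(26 + S)
sqrt(75 + h(E(-6))) = sqrt(75 + sqrt(26 + (3 + (1/2)*(-6) - 1*(-6)**2))) = sqrt(75 + sqrt(26 + (3 - 3 - 1*36))) = sqrt(75 + sqrt(26 + (3 - 3 - 36))) = sqrt(75 + sqrt(26 - 36)) = sqrt(75 + sqrt(-10)) = sqrt(75 + I*sqrt(10))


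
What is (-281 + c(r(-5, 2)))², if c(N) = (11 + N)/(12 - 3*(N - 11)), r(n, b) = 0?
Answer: 159617956/2025 ≈ 78824.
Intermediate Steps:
c(N) = (11 + N)/(45 - 3*N) (c(N) = (11 + N)/(12 - 3*(-11 + N)) = (11 + N)/(12 + (33 - 3*N)) = (11 + N)/(45 - 3*N))
(-281 + c(r(-5, 2)))² = (-281 + (-11 - 1*0)/(3*(-15 + 0)))² = (-281 + (⅓)*(-11 + 0)/(-15))² = (-281 + (⅓)*(-1/15)*(-11))² = (-281 + 11/45)² = (-12634/45)² = 159617956/2025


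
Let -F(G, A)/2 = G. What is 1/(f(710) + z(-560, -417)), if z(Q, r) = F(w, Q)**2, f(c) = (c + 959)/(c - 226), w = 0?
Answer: 484/1669 ≈ 0.28999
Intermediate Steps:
f(c) = (959 + c)/(-226 + c)
F(G, A) = -2*G
z(Q, r) = 0 (z(Q, r) = (-2*0)**2 = 0**2 = 0)
1/(f(710) + z(-560, -417)) = 1/((959 + 710)/(-226 + 710) + 0) = 1/(1669/484 + 0) = 1/(1669/484) = 484/1669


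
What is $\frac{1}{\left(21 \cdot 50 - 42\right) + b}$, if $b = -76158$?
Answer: $- \frac{1}{75150} \approx -1.3307 \cdot 10^{-5}$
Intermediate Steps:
$\frac{1}{\left(21 \cdot 50 - 42\right) + b} = \frac{1}{\left(21 \cdot 50 - 42\right) - 76158} = \frac{1}{\left(1050 - 42\right) - 76158} = \frac{1}{1008 - 76158} = \frac{1}{-75150} = - \frac{1}{75150}$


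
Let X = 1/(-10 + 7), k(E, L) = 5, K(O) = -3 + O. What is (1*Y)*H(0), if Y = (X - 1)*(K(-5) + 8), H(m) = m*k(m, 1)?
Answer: 0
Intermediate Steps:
H(m) = 5*m (H(m) = m*5 = 5*m)
X = -1/3 (X = 1/(-3) = -1/3 ≈ -0.33333)
Y = 0 (Y = (-1/3 - 1)*((-3 - 5) + 8) = -4*(-8 + 8)/3 = -4/3*0 = 0)
(1*Y)*H(0) = (1*0)*(5*0) = 0*0 = 0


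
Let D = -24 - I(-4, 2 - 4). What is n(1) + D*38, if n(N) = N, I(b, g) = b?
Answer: -759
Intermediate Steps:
D = -20 (D = -24 - 1*(-4) = -24 + 4 = -20)
n(1) + D*38 = 1 - 20*38 = 1 - 760 = -759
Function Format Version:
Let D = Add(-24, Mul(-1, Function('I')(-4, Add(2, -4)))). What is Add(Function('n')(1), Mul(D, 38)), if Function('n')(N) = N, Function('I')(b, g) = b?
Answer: -759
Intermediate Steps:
D = -20 (D = Add(-24, Mul(-1, -4)) = Add(-24, 4) = -20)
Add(Function('n')(1), Mul(D, 38)) = Add(1, Mul(-20, 38)) = Add(1, -760) = -759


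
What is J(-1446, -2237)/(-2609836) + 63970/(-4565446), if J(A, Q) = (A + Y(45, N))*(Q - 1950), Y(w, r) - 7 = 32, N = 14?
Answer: -13531245614267/5957532663428 ≈ -2.2713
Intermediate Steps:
Y(w, r) = 39 (Y(w, r) = 7 + 32 = 39)
J(A, Q) = (-1950 + Q)*(39 + A) (J(A, Q) = (A + 39)*(Q - 1950) = (39 + A)*(-1950 + Q) = (-1950 + Q)*(39 + A))
J(-1446, -2237)/(-2609836) + 63970/(-4565446) = (-76050 - 1950*(-1446) + 39*(-2237) - 1446*(-2237))/(-2609836) + 63970/(-4565446) = (-76050 + 2819700 - 87243 + 3234702)*(-1/2609836) + 63970*(-1/4565446) = 5891109*(-1/2609836) - 31985/2282723 = -5891109/2609836 - 31985/2282723 = -13531245614267/5957532663428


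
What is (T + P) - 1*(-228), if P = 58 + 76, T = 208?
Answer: 570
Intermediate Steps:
P = 134
(T + P) - 1*(-228) = (208 + 134) - 1*(-228) = 342 + 228 = 570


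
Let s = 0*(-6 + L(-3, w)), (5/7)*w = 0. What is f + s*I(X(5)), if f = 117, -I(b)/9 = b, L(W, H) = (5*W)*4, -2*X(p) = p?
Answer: 117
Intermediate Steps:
w = 0 (w = (7/5)*0 = 0)
X(p) = -p/2
L(W, H) = 20*W
I(b) = -9*b
s = 0 (s = 0*(-6 + 20*(-3)) = 0*(-6 - 60) = 0*(-66) = 0)
f + s*I(X(5)) = 117 + 0*(-(-9)*5/2) = 117 + 0*(-9*(-5/2)) = 117 + 0*(45/2) = 117 + 0 = 117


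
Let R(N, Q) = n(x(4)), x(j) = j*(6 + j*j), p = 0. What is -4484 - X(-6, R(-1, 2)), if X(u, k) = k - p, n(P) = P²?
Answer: -12228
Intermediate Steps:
x(j) = j*(6 + j²)
R(N, Q) = 7744 (R(N, Q) = (4*(6 + 4²))² = (4*(6 + 16))² = (4*22)² = 88² = 7744)
X(u, k) = k (X(u, k) = k - 1*0 = k + 0 = k)
-4484 - X(-6, R(-1, 2)) = -4484 - 1*7744 = -4484 - 7744 = -12228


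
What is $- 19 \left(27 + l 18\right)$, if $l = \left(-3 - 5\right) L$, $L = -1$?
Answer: $-3249$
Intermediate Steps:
$l = 8$ ($l = \left(-3 - 5\right) \left(-1\right) = \left(-8\right) \left(-1\right) = 8$)
$- 19 \left(27 + l 18\right) = - 19 \left(27 + 8 \cdot 18\right) = - 19 \left(27 + 144\right) = \left(-19\right) 171 = -3249$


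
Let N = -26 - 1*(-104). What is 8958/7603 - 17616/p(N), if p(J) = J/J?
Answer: -133925490/7603 ≈ -17615.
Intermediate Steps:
N = 78 (N = -26 + 104 = 78)
p(J) = 1
8958/7603 - 17616/p(N) = 8958/7603 - 17616/1 = 8958*(1/7603) - 17616*1 = 8958/7603 - 17616 = -133925490/7603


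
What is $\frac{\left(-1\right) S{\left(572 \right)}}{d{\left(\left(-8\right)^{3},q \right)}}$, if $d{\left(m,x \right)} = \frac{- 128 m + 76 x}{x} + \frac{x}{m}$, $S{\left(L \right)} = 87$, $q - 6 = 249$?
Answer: $- \frac{11358720}{43411967} \approx -0.26165$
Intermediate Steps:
$q = 255$ ($q = 6 + 249 = 255$)
$d{\left(m,x \right)} = \frac{x}{m} + \frac{- 128 m + 76 x}{x}$ ($d{\left(m,x \right)} = \frac{- 128 m + 76 x}{x} + \frac{x}{m} = \frac{x}{m} + \frac{- 128 m + 76 x}{x}$)
$\frac{\left(-1\right) S{\left(572 \right)}}{d{\left(\left(-8\right)^{3},q \right)}} = \frac{\left(-1\right) 87}{76 + \frac{255}{\left(-8\right)^{3}} - \frac{128 \left(-8\right)^{3}}{255}} = - \frac{87}{76 + \frac{255}{-512} - \left(-65536\right) \frac{1}{255}} = - \frac{87}{76 + 255 \left(- \frac{1}{512}\right) + \frac{65536}{255}} = - \frac{87}{76 - \frac{255}{512} + \frac{65536}{255}} = - \frac{87}{\frac{43411967}{130560}} = \left(-87\right) \frac{130560}{43411967} = - \frac{11358720}{43411967}$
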